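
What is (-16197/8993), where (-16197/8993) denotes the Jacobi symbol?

1

Reduce the numerator: -16197 ≡ 1789 (mod 8993), so (-16197/8993) = (1789/8993).
1789 ≡ 1 (mod 4), so quadratic reciprocity gives (1789/8993) = (8993/1789). Reduce: 8993 ≡ 48 (mod 1789). Now have (48/1789).
Factor out 2: 48 = 2^4·3. Since 1789 ≡ 5 (mod 8), (2/1789) = -1, and (2/1789)^4 = +1. Now have (3/1789).
1789 ≡ 1 (mod 4), so quadratic reciprocity gives (3/1789) = (1789/3). Reduce: 1789 ≡ 1 (mod 3). Now have (1/3).
(1/3) = 1. Collecting the sign factors: 1.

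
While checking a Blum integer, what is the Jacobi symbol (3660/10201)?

1

Factor out 2: 3660 = 2^2·915. Since 10201 ≡ 1 (mod 8), (2/10201) = +1, and (2/10201)^2 = +1. Now have (915/10201).
10201 ≡ 1 (mod 4), so quadratic reciprocity gives (915/10201) = (10201/915). Reduce: 10201 ≡ 136 (mod 915). Now have (136/915).
Factor out 2: 136 = 2^3·17. Since 915 ≡ 3 (mod 8), (2/915) = -1, and (2/915)^3 = -1. Now have -(17/915).
17 ≡ 1 (mod 4), so quadratic reciprocity gives (17/915) = (915/17). Reduce: 915 ≡ 14 (mod 17). Now have -(14/17).
Factor out 2: 14 = 2·7. Since 17 ≡ 1 (mod 8), (2/17) = +1. Now have -(7/17).
17 ≡ 1 (mod 4), so quadratic reciprocity gives (7/17) = (17/7). Reduce: 17 ≡ 3 (mod 7). Now have -(3/7).
Both 3 ≡ 3 and 7 ≡ 3 (mod 4), so reciprocity gives (3/7) = -(7/3). Reduce: 7 ≡ 1 (mod 3). Now have (1/3).
(1/3) = 1. Collecting the sign factors: 1.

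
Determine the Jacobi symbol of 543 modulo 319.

(543 / 319)
  = (224 / 319)    [543 ≡ 224 mod 319]
  = (7 / 319)    [319 ≡ 7 mod 8 ⇒ (2 / 319)^5 = +1]
  = -(319 / 7)    [QR: both ≡ 3 mod 4, sign flips]
  = -(4 / 7)    [319 ≡ 4 mod 7]
  = -(1 / 7)    [7 ≡ 7 mod 8 ⇒ (2 / 7)^2 = +1]
  = -1    [(1 / 7) = 1]

-1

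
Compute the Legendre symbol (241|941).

241 ≡ 1 (mod 4), so quadratic reciprocity gives (241|941) = (941|241). Reduce: 941 ≡ 218 (mod 241). Now have (218|241).
Factor out 2: 218 = 2·109. Since 241 ≡ 1 (mod 8), (2|241) = +1. Now have (109|241).
109 ≡ 1 (mod 4), so quadratic reciprocity gives (109|241) = (241|109). Reduce: 241 ≡ 23 (mod 109). Now have (23|109).
109 ≡ 1 (mod 4), so quadratic reciprocity gives (23|109) = (109|23). Reduce: 109 ≡ 17 (mod 23). Now have (17|23).
17 ≡ 1 (mod 4), so quadratic reciprocity gives (17|23) = (23|17). Reduce: 23 ≡ 6 (mod 17). Now have (6|17).
Factor out 2: 6 = 2·3. Since 17 ≡ 1 (mod 8), (2|17) = +1. Now have (3|17).
17 ≡ 1 (mod 4), so quadratic reciprocity gives (3|17) = (17|3). Reduce: 17 ≡ 2 (mod 3). Now have (2|3).
Factor out 2: 2 = 2. Since 3 ≡ 3 (mod 8), (2|3) = -1. Now have -(1|3).
(1|3) = 1. Collecting the sign factors: -1.

-1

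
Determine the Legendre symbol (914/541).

Reduce the numerator: 914 ≡ 373 (mod 541), so (914/541) = (373/541).
373 ≡ 1 (mod 4), so quadratic reciprocity gives (373/541) = (541/373). Reduce: 541 ≡ 168 (mod 373). Now have (168/373).
Factor out 2: 168 = 2^3·21. Since 373 ≡ 5 (mod 8), (2/373) = -1, and (2/373)^3 = -1. Now have -(21/373).
21 ≡ 1 (mod 4), so quadratic reciprocity gives (21/373) = (373/21). Reduce: 373 ≡ 16 (mod 21). Now have -(16/21).
Factor out 2: 16 = 2^4. Since 21 ≡ 5 (mod 8), (2/21) = -1, and (2/21)^4 = +1. Now have -(1/21).
(1/21) = 1. Collecting the sign factors: -1.

-1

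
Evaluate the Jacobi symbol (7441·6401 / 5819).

-1

By multiplicativity, (7441·6401 / 5819) = (7441 / 5819)·(6401 / 5819).
First factor (7441 / 5819):
(7441 / 5819)
  = (1622 / 5819)    [7441 ≡ 1622 mod 5819]
  = -(811 / 5819)    [5819 ≡ 3 mod 8 ⇒ (2 / 5819) = -1]
  = (5819 / 811)    [QR: both ≡ 3 mod 4, sign flips]
  = (142 / 811)    [5819 ≡ 142 mod 811]
  = -(71 / 811)    [811 ≡ 3 mod 8 ⇒ (2 / 811) = -1]
  = (811 / 71)    [QR: both ≡ 3 mod 4, sign flips]
  = (30 / 71)    [811 ≡ 30 mod 71]
  = (15 / 71)    [71 ≡ 7 mod 8 ⇒ (2 / 71) = +1]
  = -(71 / 15)    [QR: both ≡ 3 mod 4, sign flips]
  = -(11 / 15)    [71 ≡ 11 mod 15]
  = (15 / 11)    [QR: both ≡ 3 mod 4, sign flips]
  = (4 / 11)    [15 ≡ 4 mod 11]
  = (1 / 11)    [11 ≡ 3 mod 8 ⇒ (2 / 11)^2 = +1]
  = 1    [(1 / 11) = 1]
Second factor (6401 / 5819):
(6401 / 5819)
  = (582 / 5819)    [6401 ≡ 582 mod 5819]
  = -(291 / 5819)    [5819 ≡ 3 mod 8 ⇒ (2 / 5819) = -1]
  = (5819 / 291)    [QR: both ≡ 3 mod 4, sign flips]
  = (290 / 291)    [5819 ≡ 290 mod 291]
  = -(145 / 291)    [291 ≡ 3 mod 8 ⇒ (2 / 291) = -1]
  = -(291 / 145)    [QR: 145 ≡ 1 mod 4, sign kept]
  = -(1 / 145)    [291 ≡ 1 mod 145]
  = -1    [(1 / 145) = 1]
Product: (1)·(-1) = -1.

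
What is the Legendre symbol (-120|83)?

-1

Pull out -1: (-120|83) = (-1|83)·(120|83). Since 83 ≡ 3 (mod 4), (-1|83) = -1. Now have -(120|83).
Reduce the numerator: 120 ≡ 37 (mod 83), so (120|83) = (37|83).
37 ≡ 1 (mod 4), so quadratic reciprocity gives (37|83) = (83|37). Reduce: 83 ≡ 9 (mod 37). Now have -(9|37).
9 ≡ 1 (mod 4), so quadratic reciprocity gives (9|37) = (37|9). Reduce: 37 ≡ 1 (mod 9). Now have -(1|9).
(1|9) = 1. Collecting the sign factors: -1.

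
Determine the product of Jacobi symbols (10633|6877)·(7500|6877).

By multiplicativity, (10633·7500|6877) = (10633|6877)·(7500|6877).
First factor (10633|6877):
Reduce the numerator: 10633 ≡ 3756 (mod 6877), so (10633|6877) = (3756|6877).
Factor out 2: 3756 = 2^2·939. Since 6877 ≡ 5 (mod 8), (2|6877) = -1, and (2|6877)^2 = +1. Now have (939|6877).
6877 ≡ 1 (mod 4), so quadratic reciprocity gives (939|6877) = (6877|939). Reduce: 6877 ≡ 304 (mod 939). Now have (304|939).
Factor out 2: 304 = 2^4·19. Since 939 ≡ 3 (mod 8), (2|939) = -1, and (2|939)^4 = +1. Now have (19|939).
Both 19 ≡ 3 and 939 ≡ 3 (mod 4), so reciprocity gives (19|939) = -(939|19). Reduce: 939 ≡ 8 (mod 19). Now have -(8|19).
Factor out 2: 8 = 2^3. Since 19 ≡ 3 (mod 8), (2|19) = -1, and (2|19)^3 = -1. Now have (1|19).
(1|19) = 1. Collecting the sign factors: 1.
Second factor (7500|6877):
Reduce the numerator: 7500 ≡ 623 (mod 6877), so (7500|6877) = (623|6877).
6877 ≡ 1 (mod 4), so quadratic reciprocity gives (623|6877) = (6877|623). Reduce: 6877 ≡ 24 (mod 623). Now have (24|623).
Factor out 2: 24 = 2^3·3. Since 623 ≡ 7 (mod 8), (2|623) = +1, and (2|623)^3 = +1. Now have (3|623).
Both 3 ≡ 3 and 623 ≡ 3 (mod 4), so reciprocity gives (3|623) = -(623|3). Reduce: 623 ≡ 2 (mod 3). Now have -(2|3).
Factor out 2: 2 = 2. Since 3 ≡ 3 (mod 8), (2|3) = -1. Now have (1|3).
(1|3) = 1. Collecting the sign factors: 1.
Product: (1)·(1) = 1.

1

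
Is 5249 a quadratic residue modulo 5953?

5249 ≡ 1 (mod 4), so quadratic reciprocity gives (5249|5953) = (5953|5249). Reduce: 5953 ≡ 704 (mod 5249). Now have (704|5249).
Factor out 2: 704 = 2^6·11. Since 5249 ≡ 1 (mod 8), (2|5249) = +1, and (2|5249)^6 = +1. Now have (11|5249).
5249 ≡ 1 (mod 4), so quadratic reciprocity gives (11|5249) = (5249|11). Reduce: 5249 ≡ 2 (mod 11). Now have (2|11).
Factor out 2: 2 = 2. Since 11 ≡ 3 (mod 8), (2|11) = -1. Now have -(1|11).
(1|11) = 1. Collecting the sign factors: -1.
(5249|5953) = -1, and 5953 is prime, so 5249 is not a quadratic residue mod 5953.

no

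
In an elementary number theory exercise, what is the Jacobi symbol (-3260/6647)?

Pull out -1: (-3260/6647) = (-1/6647)·(3260/6647). Since 6647 ≡ 3 (mod 4), (-1/6647) = -1. Now have -(3260/6647).
Factor out 2: 3260 = 2^2·815. Since 6647 ≡ 7 (mod 8), (2/6647) = +1, and (2/6647)^2 = +1. Now have -(815/6647).
Both 815 ≡ 3 and 6647 ≡ 3 (mod 4), so reciprocity gives (815/6647) = -(6647/815). Reduce: 6647 ≡ 127 (mod 815). Now have (127/815).
Both 127 ≡ 3 and 815 ≡ 3 (mod 4), so reciprocity gives (127/815) = -(815/127). Reduce: 815 ≡ 53 (mod 127). Now have -(53/127).
53 ≡ 1 (mod 4), so quadratic reciprocity gives (53/127) = (127/53). Reduce: 127 ≡ 21 (mod 53). Now have -(21/53).
21 ≡ 1 (mod 4), so quadratic reciprocity gives (21/53) = (53/21). Reduce: 53 ≡ 11 (mod 21). Now have -(11/21).
21 ≡ 1 (mod 4), so quadratic reciprocity gives (11/21) = (21/11). Reduce: 21 ≡ 10 (mod 11). Now have -(10/11).
Factor out 2: 10 = 2·5. Since 11 ≡ 3 (mod 8), (2/11) = -1. Now have (5/11).
5 ≡ 1 (mod 4), so quadratic reciprocity gives (5/11) = (11/5). Reduce: 11 ≡ 1 (mod 5). Now have (1/5).
(1/5) = 1. Collecting the sign factors: 1.

1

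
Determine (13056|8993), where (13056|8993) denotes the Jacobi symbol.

0

(13056|8993)
  = (4063|8993)    [13056 ≡ 4063 mod 8993]
  = (8993|4063)    [QR: 8993 ≡ 1 mod 4, sign kept]
  = (867|4063)    [8993 ≡ 867 mod 4063]
  = -(4063|867)    [QR: both ≡ 3 mod 4, sign flips]
  = -(595|867)    [4063 ≡ 595 mod 867]
  = (867|595)    [QR: both ≡ 3 mod 4, sign flips]
  = (272|595)    [867 ≡ 272 mod 595]
  = (17|595)    [595 ≡ 3 mod 8 ⇒ (2|595)^4 = +1]
  = (595|17)    [QR: 17 ≡ 1 mod 4, sign kept]
  = (0|17)    [595 ≡ 0 mod 17]
  = 0    [numerator 0, gcd > 1]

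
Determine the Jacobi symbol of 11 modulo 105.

-1

105 ≡ 1 (mod 4), so quadratic reciprocity gives (11/105) = (105/11). Reduce: 105 ≡ 6 (mod 11). Now have (6/11).
Factor out 2: 6 = 2·3. Since 11 ≡ 3 (mod 8), (2/11) = -1. Now have -(3/11).
Both 3 ≡ 3 and 11 ≡ 3 (mod 4), so reciprocity gives (3/11) = -(11/3). Reduce: 11 ≡ 2 (mod 3). Now have (2/3).
Factor out 2: 2 = 2. Since 3 ≡ 3 (mod 8), (2/3) = -1. Now have -(1/3).
(1/3) = 1. Collecting the sign factors: -1.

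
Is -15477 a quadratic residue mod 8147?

yes

Reduce the numerator: -15477 ≡ 817 (mod 8147), so (-15477/8147) = (817/8147).
817 ≡ 1 (mod 4), so quadratic reciprocity gives (817/8147) = (8147/817). Reduce: 8147 ≡ 794 (mod 817). Now have (794/817).
Factor out 2: 794 = 2·397. Since 817 ≡ 1 (mod 8), (2/817) = +1. Now have (397/817).
397 ≡ 1 (mod 4), so quadratic reciprocity gives (397/817) = (817/397). Reduce: 817 ≡ 23 (mod 397). Now have (23/397).
397 ≡ 1 (mod 4), so quadratic reciprocity gives (23/397) = (397/23). Reduce: 397 ≡ 6 (mod 23). Now have (6/23).
Factor out 2: 6 = 2·3. Since 23 ≡ 7 (mod 8), (2/23) = +1. Now have (3/23).
Both 3 ≡ 3 and 23 ≡ 3 (mod 4), so reciprocity gives (3/23) = -(23/3). Reduce: 23 ≡ 2 (mod 3). Now have -(2/3).
Factor out 2: 2 = 2. Since 3 ≡ 3 (mod 8), (2/3) = -1. Now have (1/3).
(1/3) = 1. Collecting the sign factors: 1.
(-15477/8147) = 1, and 8147 is prime, so -15477 is a quadratic residue mod 8147.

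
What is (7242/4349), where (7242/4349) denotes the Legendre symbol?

(7242/4349)
  = (2893/4349)    [7242 ≡ 2893 mod 4349]
  = (4349/2893)    [QR: 2893 ≡ 1 mod 4, sign kept]
  = (1456/2893)    [4349 ≡ 1456 mod 2893]
  = (91/2893)    [2893 ≡ 5 mod 8 ⇒ (2/2893)^4 = +1]
  = (2893/91)    [QR: 2893 ≡ 1 mod 4, sign kept]
  = (72/91)    [2893 ≡ 72 mod 91]
  = -(9/91)    [91 ≡ 3 mod 8 ⇒ (2/91)^3 = -1]
  = -(91/9)    [QR: 9 ≡ 1 mod 4, sign kept]
  = -(1/9)    [91 ≡ 1 mod 9]
  = -1    [(1/9) = 1]

-1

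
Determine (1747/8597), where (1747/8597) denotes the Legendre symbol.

-1

8597 ≡ 1 (mod 4), so quadratic reciprocity gives (1747/8597) = (8597/1747). Reduce: 8597 ≡ 1609 (mod 1747). Now have (1609/1747).
1609 ≡ 1 (mod 4), so quadratic reciprocity gives (1609/1747) = (1747/1609). Reduce: 1747 ≡ 138 (mod 1609). Now have (138/1609).
Factor out 2: 138 = 2·69. Since 1609 ≡ 1 (mod 8), (2/1609) = +1. Now have (69/1609).
69 ≡ 1 (mod 4), so quadratic reciprocity gives (69/1609) = (1609/69). Reduce: 1609 ≡ 22 (mod 69). Now have (22/69).
Factor out 2: 22 = 2·11. Since 69 ≡ 5 (mod 8), (2/69) = -1. Now have -(11/69).
69 ≡ 1 (mod 4), so quadratic reciprocity gives (11/69) = (69/11). Reduce: 69 ≡ 3 (mod 11). Now have -(3/11).
Both 3 ≡ 3 and 11 ≡ 3 (mod 4), so reciprocity gives (3/11) = -(11/3). Reduce: 11 ≡ 2 (mod 3). Now have (2/3).
Factor out 2: 2 = 2. Since 3 ≡ 3 (mod 8), (2/3) = -1. Now have -(1/3).
(1/3) = 1. Collecting the sign factors: -1.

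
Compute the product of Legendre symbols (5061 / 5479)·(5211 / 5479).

By multiplicativity, (5061·5211 / 5479) = (5061 / 5479)·(5211 / 5479).
First factor (5061 / 5479):
5061 ≡ 1 (mod 4), so quadratic reciprocity gives (5061 / 5479) = (5479 / 5061). Reduce: 5479 ≡ 418 (mod 5061). Now have (418 / 5061).
Factor out 2: 418 = 2·209. Since 5061 ≡ 5 (mod 8), (2 / 5061) = -1. Now have -(209 / 5061).
209 ≡ 1 (mod 4), so quadratic reciprocity gives (209 / 5061) = (5061 / 209). Reduce: 5061 ≡ 45 (mod 209). Now have -(45 / 209).
45 ≡ 1 (mod 4), so quadratic reciprocity gives (45 / 209) = (209 / 45). Reduce: 209 ≡ 29 (mod 45). Now have -(29 / 45).
29 ≡ 1 (mod 4), so quadratic reciprocity gives (29 / 45) = (45 / 29). Reduce: 45 ≡ 16 (mod 29). Now have -(16 / 29).
Factor out 2: 16 = 2^4. Since 29 ≡ 5 (mod 8), (2 / 29) = -1, and (2 / 29)^4 = +1. Now have -(1 / 29).
(1 / 29) = 1. Collecting the sign factors: -1.
Second factor (5211 / 5479):
Both 5211 ≡ 3 and 5479 ≡ 3 (mod 4), so reciprocity gives (5211 / 5479) = -(5479 / 5211). Reduce: 5479 ≡ 268 (mod 5211). Now have -(268 / 5211).
Factor out 2: 268 = 2^2·67. Since 5211 ≡ 3 (mod 8), (2 / 5211) = -1, and (2 / 5211)^2 = +1. Now have -(67 / 5211).
Both 67 ≡ 3 and 5211 ≡ 3 (mod 4), so reciprocity gives (67 / 5211) = -(5211 / 67). Reduce: 5211 ≡ 52 (mod 67). Now have (52 / 67).
Factor out 2: 52 = 2^2·13. Since 67 ≡ 3 (mod 8), (2 / 67) = -1, and (2 / 67)^2 = +1. Now have (13 / 67).
13 ≡ 1 (mod 4), so quadratic reciprocity gives (13 / 67) = (67 / 13). Reduce: 67 ≡ 2 (mod 13). Now have (2 / 13).
Factor out 2: 2 = 2. Since 13 ≡ 5 (mod 8), (2 / 13) = -1. Now have -(1 / 13).
(1 / 13) = 1. Collecting the sign factors: -1.
Product: (-1)·(-1) = 1.

1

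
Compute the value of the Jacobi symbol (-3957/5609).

(-3957/5609)
  = (3957/5609)    [5609 ≡ 1 mod 4 ⇒ (-1/5609) = +1]
  = (5609/3957)    [QR: 3957 ≡ 1 mod 4, sign kept]
  = (1652/3957)    [5609 ≡ 1652 mod 3957]
  = (413/3957)    [3957 ≡ 5 mod 8 ⇒ (2/3957)^2 = +1]
  = (3957/413)    [QR: 413 ≡ 1 mod 4, sign kept]
  = (240/413)    [3957 ≡ 240 mod 413]
  = (15/413)    [413 ≡ 5 mod 8 ⇒ (2/413)^4 = +1]
  = (413/15)    [QR: 413 ≡ 1 mod 4, sign kept]
  = (8/15)    [413 ≡ 8 mod 15]
  = (1/15)    [15 ≡ 7 mod 8 ⇒ (2/15)^3 = +1]
  = 1    [(1/15) = 1]

1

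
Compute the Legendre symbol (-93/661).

1

Reduce the numerator: -93 ≡ 568 (mod 661), so (-93/661) = (568/661).
Factor out 2: 568 = 2^3·71. Since 661 ≡ 5 (mod 8), (2/661) = -1, and (2/661)^3 = -1. Now have -(71/661).
661 ≡ 1 (mod 4), so quadratic reciprocity gives (71/661) = (661/71). Reduce: 661 ≡ 22 (mod 71). Now have -(22/71).
Factor out 2: 22 = 2·11. Since 71 ≡ 7 (mod 8), (2/71) = +1. Now have -(11/71).
Both 11 ≡ 3 and 71 ≡ 3 (mod 4), so reciprocity gives (11/71) = -(71/11). Reduce: 71 ≡ 5 (mod 11). Now have (5/11).
5 ≡ 1 (mod 4), so quadratic reciprocity gives (5/11) = (11/5). Reduce: 11 ≡ 1 (mod 5). Now have (1/5).
(1/5) = 1. Collecting the sign factors: 1.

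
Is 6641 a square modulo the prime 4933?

yes

Reduce the numerator: 6641 ≡ 1708 (mod 4933), so (6641/4933) = (1708/4933).
Factor out 2: 1708 = 2^2·427. Since 4933 ≡ 5 (mod 8), (2/4933) = -1, and (2/4933)^2 = +1. Now have (427/4933).
4933 ≡ 1 (mod 4), so quadratic reciprocity gives (427/4933) = (4933/427). Reduce: 4933 ≡ 236 (mod 427). Now have (236/427).
Factor out 2: 236 = 2^2·59. Since 427 ≡ 3 (mod 8), (2/427) = -1, and (2/427)^2 = +1. Now have (59/427).
Both 59 ≡ 3 and 427 ≡ 3 (mod 4), so reciprocity gives (59/427) = -(427/59). Reduce: 427 ≡ 14 (mod 59). Now have -(14/59).
Factor out 2: 14 = 2·7. Since 59 ≡ 3 (mod 8), (2/59) = -1. Now have (7/59).
Both 7 ≡ 3 and 59 ≡ 3 (mod 4), so reciprocity gives (7/59) = -(59/7). Reduce: 59 ≡ 3 (mod 7). Now have -(3/7).
Both 3 ≡ 3 and 7 ≡ 3 (mod 4), so reciprocity gives (3/7) = -(7/3). Reduce: 7 ≡ 1 (mod 3). Now have (1/3).
(1/3) = 1. Collecting the sign factors: 1.
(6641/4933) = 1, and 4933 is prime, so 6641 is a quadratic residue mod 4933.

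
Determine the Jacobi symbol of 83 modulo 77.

Reduce the numerator: 83 ≡ 6 (mod 77), so (83/77) = (6/77).
Factor out 2: 6 = 2·3. Since 77 ≡ 5 (mod 8), (2/77) = -1. Now have -(3/77).
77 ≡ 1 (mod 4), so quadratic reciprocity gives (3/77) = (77/3). Reduce: 77 ≡ 2 (mod 3). Now have -(2/3).
Factor out 2: 2 = 2. Since 3 ≡ 3 (mod 8), (2/3) = -1. Now have (1/3).
(1/3) = 1. Collecting the sign factors: 1.

1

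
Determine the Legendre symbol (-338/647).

(-338/647)
  = (309/647)    [-338 ≡ 309 mod 647]
  = (647/309)    [QR: 309 ≡ 1 mod 4, sign kept]
  = (29/309)    [647 ≡ 29 mod 309]
  = (309/29)    [QR: 29 ≡ 1 mod 4, sign kept]
  = (19/29)    [309 ≡ 19 mod 29]
  = (29/19)    [QR: 29 ≡ 1 mod 4, sign kept]
  = (10/19)    [29 ≡ 10 mod 19]
  = -(5/19)    [19 ≡ 3 mod 8 ⇒ (2/19) = -1]
  = -(19/5)    [QR: 5 ≡ 1 mod 4, sign kept]
  = -(4/5)    [19 ≡ 4 mod 5]
  = -(1/5)    [5 ≡ 5 mod 8 ⇒ (2/5)^2 = +1]
  = -1    [(1/5) = 1]

-1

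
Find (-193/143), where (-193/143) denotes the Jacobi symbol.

(-193/143)
  = -(193/143)    [143 ≡ 3 mod 4 ⇒ (-1/143) = -1]
  = -(50/143)    [193 ≡ 50 mod 143]
  = -(25/143)    [143 ≡ 7 mod 8 ⇒ (2/143) = +1]
  = -(143/25)    [QR: 25 ≡ 1 mod 4, sign kept]
  = -(18/25)    [143 ≡ 18 mod 25]
  = -(9/25)    [25 ≡ 1 mod 8 ⇒ (2/25) = +1]
  = -(25/9)    [QR: 9 ≡ 1 mod 4, sign kept]
  = -(7/9)    [25 ≡ 7 mod 9]
  = -(9/7)    [QR: 9 ≡ 1 mod 4, sign kept]
  = -(2/7)    [9 ≡ 2 mod 7]
  = -(1/7)    [7 ≡ 7 mod 8 ⇒ (2/7) = +1]
  = -1    [(1/7) = 1]

-1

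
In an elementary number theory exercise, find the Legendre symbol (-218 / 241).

-1

(-218 / 241)
  = (23 / 241)    [-218 ≡ 23 mod 241]
  = (241 / 23)    [QR: 241 ≡ 1 mod 4, sign kept]
  = (11 / 23)    [241 ≡ 11 mod 23]
  = -(23 / 11)    [QR: both ≡ 3 mod 4, sign flips]
  = -(1 / 11)    [23 ≡ 1 mod 11]
  = -1    [(1 / 11) = 1]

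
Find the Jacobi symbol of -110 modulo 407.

Reduce the numerator: -110 ≡ 297 (mod 407), so (-110/407) = (297/407).
297 ≡ 1 (mod 4), so quadratic reciprocity gives (297/407) = (407/297). Reduce: 407 ≡ 110 (mod 297). Now have (110/297).
Factor out 2: 110 = 2·55. Since 297 ≡ 1 (mod 8), (2/297) = +1. Now have (55/297).
297 ≡ 1 (mod 4), so quadratic reciprocity gives (55/297) = (297/55). Reduce: 297 ≡ 22 (mod 55). Now have (22/55).
Factor out 2: 22 = 2·11. Since 55 ≡ 7 (mod 8), (2/55) = +1. Now have (11/55).
Both 11 ≡ 3 and 55 ≡ 3 (mod 4), so reciprocity gives (11/55) = -(55/11). Reduce: 55 ≡ 0 (mod 11). Now have -(0/11).
The numerator is now 0 with denominator 11 > 1: the symbol is 0.

0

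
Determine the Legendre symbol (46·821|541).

By multiplicativity, (46·821|541) = (46|541)·(821|541).
First factor (46|541):
Factor out 2: 46 = 2·23. Since 541 ≡ 5 (mod 8), (2|541) = -1. Now have -(23|541).
541 ≡ 1 (mod 4), so quadratic reciprocity gives (23|541) = (541|23). Reduce: 541 ≡ 12 (mod 23). Now have -(12|23).
Factor out 2: 12 = 2^2·3. Since 23 ≡ 7 (mod 8), (2|23) = +1, and (2|23)^2 = +1. Now have -(3|23).
Both 3 ≡ 3 and 23 ≡ 3 (mod 4), so reciprocity gives (3|23) = -(23|3). Reduce: 23 ≡ 2 (mod 3). Now have (2|3).
Factor out 2: 2 = 2. Since 3 ≡ 3 (mod 8), (2|3) = -1. Now have -(1|3).
(1|3) = 1. Collecting the sign factors: -1.
Second factor (821|541):
Reduce the numerator: 821 ≡ 280 (mod 541), so (821|541) = (280|541).
Factor out 2: 280 = 2^3·35. Since 541 ≡ 5 (mod 8), (2|541) = -1, and (2|541)^3 = -1. Now have -(35|541).
541 ≡ 1 (mod 4), so quadratic reciprocity gives (35|541) = (541|35). Reduce: 541 ≡ 16 (mod 35). Now have -(16|35).
Factor out 2: 16 = 2^4. Since 35 ≡ 3 (mod 8), (2|35) = -1, and (2|35)^4 = +1. Now have -(1|35).
(1|35) = 1. Collecting the sign factors: -1.
Product: (-1)·(-1) = 1.

1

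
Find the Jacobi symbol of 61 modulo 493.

1

61 ≡ 1 (mod 4), so quadratic reciprocity gives (61/493) = (493/61). Reduce: 493 ≡ 5 (mod 61). Now have (5/61).
5 ≡ 1 (mod 4), so quadratic reciprocity gives (5/61) = (61/5). Reduce: 61 ≡ 1 (mod 5). Now have (1/5).
(1/5) = 1. Collecting the sign factors: 1.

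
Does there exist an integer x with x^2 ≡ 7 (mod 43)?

(7/43)
  = -(43/7)    [QR: both ≡ 3 mod 4, sign flips]
  = -(1/7)    [43 ≡ 1 mod 7]
  = -1    [(1/7) = 1]
(7/43) = -1, and 43 is prime, so 7 is not a quadratic residue mod 43.

no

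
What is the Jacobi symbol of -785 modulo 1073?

Reduce the numerator: -785 ≡ 288 (mod 1073), so (-785 / 1073) = (288 / 1073).
Factor out 2: 288 = 2^5·9. Since 1073 ≡ 1 (mod 8), (2 / 1073) = +1, and (2 / 1073)^5 = +1. Now have (9 / 1073).
9 ≡ 1 (mod 4), so quadratic reciprocity gives (9 / 1073) = (1073 / 9). Reduce: 1073 ≡ 2 (mod 9). Now have (2 / 9).
Factor out 2: 2 = 2. Since 9 ≡ 1 (mod 8), (2 / 9) = +1. Now have (1 / 9).
(1 / 9) = 1. Collecting the sign factors: 1.

1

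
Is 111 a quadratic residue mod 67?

Reduce the numerator: 111 ≡ 44 (mod 67), so (111|67) = (44|67).
Factor out 2: 44 = 2^2·11. Since 67 ≡ 3 (mod 8), (2|67) = -1, and (2|67)^2 = +1. Now have (11|67).
Both 11 ≡ 3 and 67 ≡ 3 (mod 4), so reciprocity gives (11|67) = -(67|11). Reduce: 67 ≡ 1 (mod 11). Now have -(1|11).
(1|11) = 1. Collecting the sign factors: -1.
(111|67) = -1, and 67 is prime, so 111 is not a quadratic residue mod 67.

no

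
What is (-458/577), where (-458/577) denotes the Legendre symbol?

-1

(-458/577)
  = (119/577)    [-458 ≡ 119 mod 577]
  = (577/119)    [QR: 577 ≡ 1 mod 4, sign kept]
  = (101/119)    [577 ≡ 101 mod 119]
  = (119/101)    [QR: 101 ≡ 1 mod 4, sign kept]
  = (18/101)    [119 ≡ 18 mod 101]
  = -(9/101)    [101 ≡ 5 mod 8 ⇒ (2/101) = -1]
  = -(101/9)    [QR: 9 ≡ 1 mod 4, sign kept]
  = -(2/9)    [101 ≡ 2 mod 9]
  = -(1/9)    [9 ≡ 1 mod 8 ⇒ (2/9) = +1]
  = -1    [(1/9) = 1]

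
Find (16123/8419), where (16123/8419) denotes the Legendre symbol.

(16123/8419)
  = (7704/8419)    [16123 ≡ 7704 mod 8419]
  = -(963/8419)    [8419 ≡ 3 mod 8 ⇒ (2/8419)^3 = -1]
  = (8419/963)    [QR: both ≡ 3 mod 4, sign flips]
  = (715/963)    [8419 ≡ 715 mod 963]
  = -(963/715)    [QR: both ≡ 3 mod 4, sign flips]
  = -(248/715)    [963 ≡ 248 mod 715]
  = (31/715)    [715 ≡ 3 mod 8 ⇒ (2/715)^3 = -1]
  = -(715/31)    [QR: both ≡ 3 mod 4, sign flips]
  = -(2/31)    [715 ≡ 2 mod 31]
  = -(1/31)    [31 ≡ 7 mod 8 ⇒ (2/31) = +1]
  = -1    [(1/31) = 1]

-1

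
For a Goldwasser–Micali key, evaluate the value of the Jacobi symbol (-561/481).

(-561/481)
  = (401/481)    [-561 ≡ 401 mod 481]
  = (481/401)    [QR: 401 ≡ 1 mod 4, sign kept]
  = (80/401)    [481 ≡ 80 mod 401]
  = (5/401)    [401 ≡ 1 mod 8 ⇒ (2/401)^4 = +1]
  = (401/5)    [QR: 5 ≡ 1 mod 4, sign kept]
  = (1/5)    [401 ≡ 1 mod 5]
  = 1    [(1/5) = 1]

1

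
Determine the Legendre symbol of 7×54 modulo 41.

By multiplicativity, (7·54/41) = (7/41)·(54/41).
First factor (7/41):
41 ≡ 1 (mod 4), so quadratic reciprocity gives (7/41) = (41/7). Reduce: 41 ≡ 6 (mod 7). Now have (6/7).
Factor out 2: 6 = 2·3. Since 7 ≡ 7 (mod 8), (2/7) = +1. Now have (3/7).
Both 3 ≡ 3 and 7 ≡ 3 (mod 4), so reciprocity gives (3/7) = -(7/3). Reduce: 7 ≡ 1 (mod 3). Now have -(1/3).
(1/3) = 1. Collecting the sign factors: -1.
Second factor (54/41):
Reduce the numerator: 54 ≡ 13 (mod 41), so (54/41) = (13/41).
13 ≡ 1 (mod 4), so quadratic reciprocity gives (13/41) = (41/13). Reduce: 41 ≡ 2 (mod 13). Now have (2/13).
Factor out 2: 2 = 2. Since 13 ≡ 5 (mod 8), (2/13) = -1. Now have -(1/13).
(1/13) = 1. Collecting the sign factors: -1.
Product: (-1)·(-1) = 1.

1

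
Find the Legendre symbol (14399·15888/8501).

-1

By multiplicativity, (14399·15888/8501) = (14399/8501)·(15888/8501).
First factor (14399/8501):
Reduce the numerator: 14399 ≡ 5898 (mod 8501), so (14399/8501) = (5898/8501).
Factor out 2: 5898 = 2·2949. Since 8501 ≡ 5 (mod 8), (2/8501) = -1. Now have -(2949/8501).
2949 ≡ 1 (mod 4), so quadratic reciprocity gives (2949/8501) = (8501/2949). Reduce: 8501 ≡ 2603 (mod 2949). Now have -(2603/2949).
2949 ≡ 1 (mod 4), so quadratic reciprocity gives (2603/2949) = (2949/2603). Reduce: 2949 ≡ 346 (mod 2603). Now have -(346/2603).
Factor out 2: 346 = 2·173. Since 2603 ≡ 3 (mod 8), (2/2603) = -1. Now have (173/2603).
173 ≡ 1 (mod 4), so quadratic reciprocity gives (173/2603) = (2603/173). Reduce: 2603 ≡ 8 (mod 173). Now have (8/173).
Factor out 2: 8 = 2^3. Since 173 ≡ 5 (mod 8), (2/173) = -1, and (2/173)^3 = -1. Now have -(1/173).
(1/173) = 1. Collecting the sign factors: -1.
Second factor (15888/8501):
Reduce the numerator: 15888 ≡ 7387 (mod 8501), so (15888/8501) = (7387/8501).
8501 ≡ 1 (mod 4), so quadratic reciprocity gives (7387/8501) = (8501/7387). Reduce: 8501 ≡ 1114 (mod 7387). Now have (1114/7387).
Factor out 2: 1114 = 2·557. Since 7387 ≡ 3 (mod 8), (2/7387) = -1. Now have -(557/7387).
557 ≡ 1 (mod 4), so quadratic reciprocity gives (557/7387) = (7387/557). Reduce: 7387 ≡ 146 (mod 557). Now have -(146/557).
Factor out 2: 146 = 2·73. Since 557 ≡ 5 (mod 8), (2/557) = -1. Now have (73/557).
73 ≡ 1 (mod 4), so quadratic reciprocity gives (73/557) = (557/73). Reduce: 557 ≡ 46 (mod 73). Now have (46/73).
Factor out 2: 46 = 2·23. Since 73 ≡ 1 (mod 8), (2/73) = +1. Now have (23/73).
73 ≡ 1 (mod 4), so quadratic reciprocity gives (23/73) = (73/23). Reduce: 73 ≡ 4 (mod 23). Now have (4/23).
Factor out 2: 4 = 2^2. Since 23 ≡ 7 (mod 8), (2/23) = +1, and (2/23)^2 = +1. Now have (1/23).
(1/23) = 1. Collecting the sign factors: 1.
Product: (-1)·(1) = -1.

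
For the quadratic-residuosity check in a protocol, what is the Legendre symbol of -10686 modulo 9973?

(-10686 / 9973)
  = (9260 / 9973)    [-10686 ≡ 9260 mod 9973]
  = (2315 / 9973)    [9973 ≡ 5 mod 8 ⇒ (2 / 9973)^2 = +1]
  = (9973 / 2315)    [QR: 9973 ≡ 1 mod 4, sign kept]
  = (713 / 2315)    [9973 ≡ 713 mod 2315]
  = (2315 / 713)    [QR: 713 ≡ 1 mod 4, sign kept]
  = (176 / 713)    [2315 ≡ 176 mod 713]
  = (11 / 713)    [713 ≡ 1 mod 8 ⇒ (2 / 713)^4 = +1]
  = (713 / 11)    [QR: 713 ≡ 1 mod 4, sign kept]
  = (9 / 11)    [713 ≡ 9 mod 11]
  = (11 / 9)    [QR: 9 ≡ 1 mod 4, sign kept]
  = (2 / 9)    [11 ≡ 2 mod 9]
  = (1 / 9)    [9 ≡ 1 mod 8 ⇒ (2 / 9) = +1]
  = 1    [(1 / 9) = 1]

1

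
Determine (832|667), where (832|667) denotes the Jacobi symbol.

1

Reduce the numerator: 832 ≡ 165 (mod 667), so (832|667) = (165|667).
165 ≡ 1 (mod 4), so quadratic reciprocity gives (165|667) = (667|165). Reduce: 667 ≡ 7 (mod 165). Now have (7|165).
165 ≡ 1 (mod 4), so quadratic reciprocity gives (7|165) = (165|7). Reduce: 165 ≡ 4 (mod 7). Now have (4|7).
Factor out 2: 4 = 2^2. Since 7 ≡ 7 (mod 8), (2|7) = +1, and (2|7)^2 = +1. Now have (1|7).
(1|7) = 1. Collecting the sign factors: 1.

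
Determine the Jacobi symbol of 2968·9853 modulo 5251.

By multiplicativity, (2968·9853 / 5251) = (2968 / 5251)·(9853 / 5251).
First factor (2968 / 5251):
(2968 / 5251)
  = -(371 / 5251)    [5251 ≡ 3 mod 8 ⇒ (2 / 5251)^3 = -1]
  = (5251 / 371)    [QR: both ≡ 3 mod 4, sign flips]
  = (57 / 371)    [5251 ≡ 57 mod 371]
  = (371 / 57)    [QR: 57 ≡ 1 mod 4, sign kept]
  = (29 / 57)    [371 ≡ 29 mod 57]
  = (57 / 29)    [QR: 29 ≡ 1 mod 4, sign kept]
  = (28 / 29)    [57 ≡ 28 mod 29]
  = (7 / 29)    [29 ≡ 5 mod 8 ⇒ (2 / 29)^2 = +1]
  = (29 / 7)    [QR: 29 ≡ 1 mod 4, sign kept]
  = (1 / 7)    [29 ≡ 1 mod 7]
  = 1    [(1 / 7) = 1]
Second factor (9853 / 5251):
(9853 / 5251)
  = (4602 / 5251)    [9853 ≡ 4602 mod 5251]
  = -(2301 / 5251)    [5251 ≡ 3 mod 8 ⇒ (2 / 5251) = -1]
  = -(5251 / 2301)    [QR: 2301 ≡ 1 mod 4, sign kept]
  = -(649 / 2301)    [5251 ≡ 649 mod 2301]
  = -(2301 / 649)    [QR: 649 ≡ 1 mod 4, sign kept]
  = -(354 / 649)    [2301 ≡ 354 mod 649]
  = -(177 / 649)    [649 ≡ 1 mod 8 ⇒ (2 / 649) = +1]
  = -(649 / 177)    [QR: 177 ≡ 1 mod 4, sign kept]
  = -(118 / 177)    [649 ≡ 118 mod 177]
  = -(59 / 177)    [177 ≡ 1 mod 8 ⇒ (2 / 177) = +1]
  = -(177 / 59)    [QR: 177 ≡ 1 mod 4, sign kept]
  = -(0 / 59)    [177 ≡ 0 mod 59]
  = 0    [numerator 0, gcd > 1]
Product: (1)·(0) = 0.

0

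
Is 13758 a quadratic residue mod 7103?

no

Reduce the numerator: 13758 ≡ 6655 (mod 7103), so (13758|7103) = (6655|7103).
Both 6655 ≡ 3 and 7103 ≡ 3 (mod 4), so reciprocity gives (6655|7103) = -(7103|6655). Reduce: 7103 ≡ 448 (mod 6655). Now have -(448|6655).
Factor out 2: 448 = 2^6·7. Since 6655 ≡ 7 (mod 8), (2|6655) = +1, and (2|6655)^6 = +1. Now have -(7|6655).
Both 7 ≡ 3 and 6655 ≡ 3 (mod 4), so reciprocity gives (7|6655) = -(6655|7). Reduce: 6655 ≡ 5 (mod 7). Now have (5|7).
5 ≡ 1 (mod 4), so quadratic reciprocity gives (5|7) = (7|5). Reduce: 7 ≡ 2 (mod 5). Now have (2|5).
Factor out 2: 2 = 2. Since 5 ≡ 5 (mod 8), (2|5) = -1. Now have -(1|5).
(1|5) = 1. Collecting the sign factors: -1.
The Legendre symbol is -1, so x^2 ≡ 13758 (mod 7103) has no solution.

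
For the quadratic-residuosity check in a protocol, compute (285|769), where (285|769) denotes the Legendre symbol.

1

(285|769)
  = (769|285)    [QR: 285 ≡ 1 mod 4, sign kept]
  = (199|285)    [769 ≡ 199 mod 285]
  = (285|199)    [QR: 285 ≡ 1 mod 4, sign kept]
  = (86|199)    [285 ≡ 86 mod 199]
  = (43|199)    [199 ≡ 7 mod 8 ⇒ (2|199) = +1]
  = -(199|43)    [QR: both ≡ 3 mod 4, sign flips]
  = -(27|43)    [199 ≡ 27 mod 43]
  = (43|27)    [QR: both ≡ 3 mod 4, sign flips]
  = (16|27)    [43 ≡ 16 mod 27]
  = (1|27)    [27 ≡ 3 mod 8 ⇒ (2|27)^4 = +1]
  = 1    [(1|27) = 1]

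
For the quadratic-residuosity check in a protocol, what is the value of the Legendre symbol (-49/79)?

-1

Reduce the numerator: -49 ≡ 30 (mod 79), so (-49/79) = (30/79).
Factor out 2: 30 = 2·15. Since 79 ≡ 7 (mod 8), (2/79) = +1. Now have (15/79).
Both 15 ≡ 3 and 79 ≡ 3 (mod 4), so reciprocity gives (15/79) = -(79/15). Reduce: 79 ≡ 4 (mod 15). Now have -(4/15).
Factor out 2: 4 = 2^2. Since 15 ≡ 7 (mod 8), (2/15) = +1, and (2/15)^2 = +1. Now have -(1/15).
(1/15) = 1. Collecting the sign factors: -1.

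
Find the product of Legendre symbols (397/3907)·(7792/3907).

By multiplicativity, (397·7792/3907) = (397/3907)·(7792/3907).
First factor (397/3907):
(397/3907)
  = (3907/397)    [QR: 397 ≡ 1 mod 4, sign kept]
  = (334/397)    [3907 ≡ 334 mod 397]
  = -(167/397)    [397 ≡ 5 mod 8 ⇒ (2/397) = -1]
  = -(397/167)    [QR: 397 ≡ 1 mod 4, sign kept]
  = -(63/167)    [397 ≡ 63 mod 167]
  = (167/63)    [QR: both ≡ 3 mod 4, sign flips]
  = (41/63)    [167 ≡ 41 mod 63]
  = (63/41)    [QR: 41 ≡ 1 mod 4, sign kept]
  = (22/41)    [63 ≡ 22 mod 41]
  = (11/41)    [41 ≡ 1 mod 8 ⇒ (2/41) = +1]
  = (41/11)    [QR: 41 ≡ 1 mod 4, sign kept]
  = (8/11)    [41 ≡ 8 mod 11]
  = -(1/11)    [11 ≡ 3 mod 8 ⇒ (2/11)^3 = -1]
  = -1    [(1/11) = 1]
Second factor (7792/3907):
(7792/3907)
  = (3885/3907)    [7792 ≡ 3885 mod 3907]
  = (3907/3885)    [QR: 3885 ≡ 1 mod 4, sign kept]
  = (22/3885)    [3907 ≡ 22 mod 3885]
  = -(11/3885)    [3885 ≡ 5 mod 8 ⇒ (2/3885) = -1]
  = -(3885/11)    [QR: 3885 ≡ 1 mod 4, sign kept]
  = -(2/11)    [3885 ≡ 2 mod 11]
  = (1/11)    [11 ≡ 3 mod 8 ⇒ (2/11) = -1]
  = 1    [(1/11) = 1]
Product: (-1)·(1) = -1.

-1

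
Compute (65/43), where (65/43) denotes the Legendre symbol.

-1

Reduce the numerator: 65 ≡ 22 (mod 43), so (65/43) = (22/43).
Factor out 2: 22 = 2·11. Since 43 ≡ 3 (mod 8), (2/43) = -1. Now have -(11/43).
Both 11 ≡ 3 and 43 ≡ 3 (mod 4), so reciprocity gives (11/43) = -(43/11). Reduce: 43 ≡ 10 (mod 11). Now have (10/11).
Factor out 2: 10 = 2·5. Since 11 ≡ 3 (mod 8), (2/11) = -1. Now have -(5/11).
5 ≡ 1 (mod 4), so quadratic reciprocity gives (5/11) = (11/5). Reduce: 11 ≡ 1 (mod 5). Now have -(1/5).
(1/5) = 1. Collecting the sign factors: -1.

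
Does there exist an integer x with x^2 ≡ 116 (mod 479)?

(116/479)
  = (29/479)    [479 ≡ 7 mod 8 ⇒ (2/479)^2 = +1]
  = (479/29)    [QR: 29 ≡ 1 mod 4, sign kept]
  = (15/29)    [479 ≡ 15 mod 29]
  = (29/15)    [QR: 29 ≡ 1 mod 4, sign kept]
  = (14/15)    [29 ≡ 14 mod 15]
  = (7/15)    [15 ≡ 7 mod 8 ⇒ (2/15) = +1]
  = -(15/7)    [QR: both ≡ 3 mod 4, sign flips]
  = -(1/7)    [15 ≡ 1 mod 7]
  = -1    [(1/7) = 1]
The Legendre symbol is -1, so x^2 ≡ 116 (mod 479) has no solution.

no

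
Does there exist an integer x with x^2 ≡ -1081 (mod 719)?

no

(-1081|719)
  = (357|719)    [-1081 ≡ 357 mod 719]
  = (719|357)    [QR: 357 ≡ 1 mod 4, sign kept]
  = (5|357)    [719 ≡ 5 mod 357]
  = (357|5)    [QR: 5 ≡ 1 mod 4, sign kept]
  = (2|5)    [357 ≡ 2 mod 5]
  = -(1|5)    [5 ≡ 5 mod 8 ⇒ (2|5) = -1]
  = -1    [(1|5) = 1]
The Legendre symbol is -1, so x^2 ≡ -1081 (mod 719) has no solution.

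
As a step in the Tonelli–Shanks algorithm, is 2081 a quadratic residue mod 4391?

(2081/4391)
  = (4391/2081)    [QR: 2081 ≡ 1 mod 4, sign kept]
  = (229/2081)    [4391 ≡ 229 mod 2081]
  = (2081/229)    [QR: 229 ≡ 1 mod 4, sign kept]
  = (20/229)    [2081 ≡ 20 mod 229]
  = (5/229)    [229 ≡ 5 mod 8 ⇒ (2/229)^2 = +1]
  = (229/5)    [QR: 5 ≡ 1 mod 4, sign kept]
  = (4/5)    [229 ≡ 4 mod 5]
  = (1/5)    [5 ≡ 5 mod 8 ⇒ (2/5)^2 = +1]
  = 1    [(1/5) = 1]
The Legendre symbol is 1, so x^2 ≡ 2081 (mod 4391) has solution.

yes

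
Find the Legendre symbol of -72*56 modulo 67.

1

By multiplicativity, (-72·56|67) = (-72|67)·(56|67).
First factor (-72|67):
(-72|67)
  = -(72|67)    [67 ≡ 3 mod 4 ⇒ (-1|67) = -1]
  = -(5|67)    [72 ≡ 5 mod 67]
  = -(67|5)    [QR: 5 ≡ 1 mod 4, sign kept]
  = -(2|5)    [67 ≡ 2 mod 5]
  = (1|5)    [5 ≡ 5 mod 8 ⇒ (2|5) = -1]
  = 1    [(1|5) = 1]
Second factor (56|67):
(56|67)
  = -(7|67)    [67 ≡ 3 mod 8 ⇒ (2|67)^3 = -1]
  = (67|7)    [QR: both ≡ 3 mod 4, sign flips]
  = (4|7)    [67 ≡ 4 mod 7]
  = (1|7)    [7 ≡ 7 mod 8 ⇒ (2|7)^2 = +1]
  = 1    [(1|7) = 1]
Product: (1)·(1) = 1.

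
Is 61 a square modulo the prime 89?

61 ≡ 1 (mod 4), so quadratic reciprocity gives (61|89) = (89|61). Reduce: 89 ≡ 28 (mod 61). Now have (28|61).
Factor out 2: 28 = 2^2·7. Since 61 ≡ 5 (mod 8), (2|61) = -1, and (2|61)^2 = +1. Now have (7|61).
61 ≡ 1 (mod 4), so quadratic reciprocity gives (7|61) = (61|7). Reduce: 61 ≡ 5 (mod 7). Now have (5|7).
5 ≡ 1 (mod 4), so quadratic reciprocity gives (5|7) = (7|5). Reduce: 7 ≡ 2 (mod 5). Now have (2|5).
Factor out 2: 2 = 2. Since 5 ≡ 5 (mod 8), (2|5) = -1. Now have -(1|5).
(1|5) = 1. Collecting the sign factors: -1.
(61|89) = -1, and 89 is prime, so 61 is not a quadratic residue mod 89.

no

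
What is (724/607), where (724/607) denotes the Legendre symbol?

Reduce the numerator: 724 ≡ 117 (mod 607), so (724/607) = (117/607).
117 ≡ 1 (mod 4), so quadratic reciprocity gives (117/607) = (607/117). Reduce: 607 ≡ 22 (mod 117). Now have (22/117).
Factor out 2: 22 = 2·11. Since 117 ≡ 5 (mod 8), (2/117) = -1. Now have -(11/117).
117 ≡ 1 (mod 4), so quadratic reciprocity gives (11/117) = (117/11). Reduce: 117 ≡ 7 (mod 11). Now have -(7/11).
Both 7 ≡ 3 and 11 ≡ 3 (mod 4), so reciprocity gives (7/11) = -(11/7). Reduce: 11 ≡ 4 (mod 7). Now have (4/7).
Factor out 2: 4 = 2^2. Since 7 ≡ 7 (mod 8), (2/7) = +1, and (2/7)^2 = +1. Now have (1/7).
(1/7) = 1. Collecting the sign factors: 1.

1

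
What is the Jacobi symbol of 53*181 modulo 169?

By multiplicativity, (53·181/169) = (53/169)·(181/169).
First factor (53/169):
(53/169)
  = (169/53)    [QR: 53 ≡ 1 mod 4, sign kept]
  = (10/53)    [169 ≡ 10 mod 53]
  = -(5/53)    [53 ≡ 5 mod 8 ⇒ (2/53) = -1]
  = -(53/5)    [QR: 5 ≡ 1 mod 4, sign kept]
  = -(3/5)    [53 ≡ 3 mod 5]
  = -(5/3)    [QR: 5 ≡ 1 mod 4, sign kept]
  = -(2/3)    [5 ≡ 2 mod 3]
  = (1/3)    [3 ≡ 3 mod 8 ⇒ (2/3) = -1]
  = 1    [(1/3) = 1]
Second factor (181/169):
(181/169)
  = (12/169)    [181 ≡ 12 mod 169]
  = (3/169)    [169 ≡ 1 mod 8 ⇒ (2/169)^2 = +1]
  = (169/3)    [QR: 169 ≡ 1 mod 4, sign kept]
  = (1/3)    [169 ≡ 1 mod 3]
  = 1    [(1/3) = 1]
Product: (1)·(1) = 1.

1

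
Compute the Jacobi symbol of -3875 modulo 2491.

-1

Reduce the numerator: -3875 ≡ 1107 (mod 2491), so (-3875/2491) = (1107/2491).
Both 1107 ≡ 3 and 2491 ≡ 3 (mod 4), so reciprocity gives (1107/2491) = -(2491/1107). Reduce: 2491 ≡ 277 (mod 1107). Now have -(277/1107).
277 ≡ 1 (mod 4), so quadratic reciprocity gives (277/1107) = (1107/277). Reduce: 1107 ≡ 276 (mod 277). Now have -(276/277).
Factor out 2: 276 = 2^2·69. Since 277 ≡ 5 (mod 8), (2/277) = -1, and (2/277)^2 = +1. Now have -(69/277).
69 ≡ 1 (mod 4), so quadratic reciprocity gives (69/277) = (277/69). Reduce: 277 ≡ 1 (mod 69). Now have -(1/69).
(1/69) = 1. Collecting the sign factors: -1.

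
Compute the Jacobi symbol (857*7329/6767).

By multiplicativity, (857·7329/6767) = (857/6767)·(7329/6767).
First factor (857/6767):
(857/6767)
  = (6767/857)    [QR: 857 ≡ 1 mod 4, sign kept]
  = (768/857)    [6767 ≡ 768 mod 857]
  = (3/857)    [857 ≡ 1 mod 8 ⇒ (2/857)^8 = +1]
  = (857/3)    [QR: 857 ≡ 1 mod 4, sign kept]
  = (2/3)    [857 ≡ 2 mod 3]
  = -(1/3)    [3 ≡ 3 mod 8 ⇒ (2/3) = -1]
  = -1    [(1/3) = 1]
Second factor (7329/6767):
(7329/6767)
  = (562/6767)    [7329 ≡ 562 mod 6767]
  = (281/6767)    [6767 ≡ 7 mod 8 ⇒ (2/6767) = +1]
  = (6767/281)    [QR: 281 ≡ 1 mod 4, sign kept]
  = (23/281)    [6767 ≡ 23 mod 281]
  = (281/23)    [QR: 281 ≡ 1 mod 4, sign kept]
  = (5/23)    [281 ≡ 5 mod 23]
  = (23/5)    [QR: 5 ≡ 1 mod 4, sign kept]
  = (3/5)    [23 ≡ 3 mod 5]
  = (5/3)    [QR: 5 ≡ 1 mod 4, sign kept]
  = (2/3)    [5 ≡ 2 mod 3]
  = -(1/3)    [3 ≡ 3 mod 8 ⇒ (2/3) = -1]
  = -1    [(1/3) = 1]
Product: (-1)·(-1) = 1.

1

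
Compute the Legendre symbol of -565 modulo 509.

Reduce the numerator: -565 ≡ 453 (mod 509), so (-565 / 509) = (453 / 509).
453 ≡ 1 (mod 4), so quadratic reciprocity gives (453 / 509) = (509 / 453). Reduce: 509 ≡ 56 (mod 453). Now have (56 / 453).
Factor out 2: 56 = 2^3·7. Since 453 ≡ 5 (mod 8), (2 / 453) = -1, and (2 / 453)^3 = -1. Now have -(7 / 453).
453 ≡ 1 (mod 4), so quadratic reciprocity gives (7 / 453) = (453 / 7). Reduce: 453 ≡ 5 (mod 7). Now have -(5 / 7).
5 ≡ 1 (mod 4), so quadratic reciprocity gives (5 / 7) = (7 / 5). Reduce: 7 ≡ 2 (mod 5). Now have -(2 / 5).
Factor out 2: 2 = 2. Since 5 ≡ 5 (mod 8), (2 / 5) = -1. Now have (1 / 5).
(1 / 5) = 1. Collecting the sign factors: 1.

1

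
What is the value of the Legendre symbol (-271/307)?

1

Reduce the numerator: -271 ≡ 36 (mod 307), so (-271/307) = (36/307).
Factor out 2: 36 = 2^2·9. Since 307 ≡ 3 (mod 8), (2/307) = -1, and (2/307)^2 = +1. Now have (9/307).
9 ≡ 1 (mod 4), so quadratic reciprocity gives (9/307) = (307/9). Reduce: 307 ≡ 1 (mod 9). Now have (1/9).
(1/9) = 1. Collecting the sign factors: 1.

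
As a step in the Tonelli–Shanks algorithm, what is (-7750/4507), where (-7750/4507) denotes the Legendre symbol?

(-7750/4507)
  = (1264/4507)    [-7750 ≡ 1264 mod 4507]
  = (79/4507)    [4507 ≡ 3 mod 8 ⇒ (2/4507)^4 = +1]
  = -(4507/79)    [QR: both ≡ 3 mod 4, sign flips]
  = -(4/79)    [4507 ≡ 4 mod 79]
  = -(1/79)    [79 ≡ 7 mod 8 ⇒ (2/79)^2 = +1]
  = -1    [(1/79) = 1]

-1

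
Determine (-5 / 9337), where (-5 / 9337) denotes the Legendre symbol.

-1

(-5 / 9337)
  = (5 / 9337)    [9337 ≡ 1 mod 4 ⇒ (-1 / 9337) = +1]
  = (9337 / 5)    [QR: 5 ≡ 1 mod 4, sign kept]
  = (2 / 5)    [9337 ≡ 2 mod 5]
  = -(1 / 5)    [5 ≡ 5 mod 8 ⇒ (2 / 5) = -1]
  = -1    [(1 / 5) = 1]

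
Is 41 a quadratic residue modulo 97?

no

41 ≡ 1 (mod 4), so quadratic reciprocity gives (41/97) = (97/41). Reduce: 97 ≡ 15 (mod 41). Now have (15/41).
41 ≡ 1 (mod 4), so quadratic reciprocity gives (15/41) = (41/15). Reduce: 41 ≡ 11 (mod 15). Now have (11/15).
Both 11 ≡ 3 and 15 ≡ 3 (mod 4), so reciprocity gives (11/15) = -(15/11). Reduce: 15 ≡ 4 (mod 11). Now have -(4/11).
Factor out 2: 4 = 2^2. Since 11 ≡ 3 (mod 8), (2/11) = -1, and (2/11)^2 = +1. Now have -(1/11).
(1/11) = 1. Collecting the sign factors: -1.
(41/97) = -1, and 97 is prime, so 41 is not a quadratic residue mod 97.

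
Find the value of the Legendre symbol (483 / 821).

-1

(483 / 821)
  = (821 / 483)    [QR: 821 ≡ 1 mod 4, sign kept]
  = (338 / 483)    [821 ≡ 338 mod 483]
  = -(169 / 483)    [483 ≡ 3 mod 8 ⇒ (2 / 483) = -1]
  = -(483 / 169)    [QR: 169 ≡ 1 mod 4, sign kept]
  = -(145 / 169)    [483 ≡ 145 mod 169]
  = -(169 / 145)    [QR: 145 ≡ 1 mod 4, sign kept]
  = -(24 / 145)    [169 ≡ 24 mod 145]
  = -(3 / 145)    [145 ≡ 1 mod 8 ⇒ (2 / 145)^3 = +1]
  = -(145 / 3)    [QR: 145 ≡ 1 mod 4, sign kept]
  = -(1 / 3)    [145 ≡ 1 mod 3]
  = -1    [(1 / 3) = 1]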